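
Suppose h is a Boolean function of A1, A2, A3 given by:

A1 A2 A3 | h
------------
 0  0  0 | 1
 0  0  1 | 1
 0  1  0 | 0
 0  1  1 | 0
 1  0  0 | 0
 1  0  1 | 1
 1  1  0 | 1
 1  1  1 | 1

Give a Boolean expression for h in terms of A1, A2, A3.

There are just 3 zero rows: (0,1,0), (0,1,1), (1,0,0). Their minterms are ¬A1·A2·¬A3, ¬A1·A2·A3, A1·¬A2·¬A3; the OR of those covers precisely the 0-outputs, and negating it yields h.

h(A1, A2, A3) = ~((((~A1 & A2) & ~A3) | ((~A1 & A2) & A3)) | ((A1 & ~A2) & ~A3))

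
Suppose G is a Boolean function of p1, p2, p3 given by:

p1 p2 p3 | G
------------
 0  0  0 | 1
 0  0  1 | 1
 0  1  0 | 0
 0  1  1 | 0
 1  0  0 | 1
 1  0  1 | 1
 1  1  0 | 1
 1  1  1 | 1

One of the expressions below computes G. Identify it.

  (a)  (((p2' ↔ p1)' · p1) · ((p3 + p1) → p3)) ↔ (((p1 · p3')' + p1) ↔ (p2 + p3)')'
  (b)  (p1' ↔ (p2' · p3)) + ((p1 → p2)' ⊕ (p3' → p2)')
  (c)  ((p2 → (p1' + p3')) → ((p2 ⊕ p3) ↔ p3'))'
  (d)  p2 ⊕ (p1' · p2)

b

(a) disagrees with G on (0,0,1) (formula → 0, table → 1); rule it out.
(c) disagrees with G on (1,1,0) (formula → 0, table → 1); rule it out.
(d) disagrees with G on (0,0,0) (formula → 0, table → 1); rule it out.
That leaves (b). Evaluating it on every row reproduces the table of G exactly.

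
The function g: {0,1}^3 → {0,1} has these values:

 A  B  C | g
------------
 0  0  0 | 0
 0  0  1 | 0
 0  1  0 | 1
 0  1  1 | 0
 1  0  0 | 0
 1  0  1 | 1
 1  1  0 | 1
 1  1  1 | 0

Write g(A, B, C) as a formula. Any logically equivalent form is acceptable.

g=1 on 3 inputs: (0,1,0), (1,0,1), (1,1,0). Reading each as a conjunction of literals (¬A·B·¬C, A·¬B·C, A·B·¬C) and taking the OR gives the canonical DNF.

g(A, B, C) = (((not A and B) and not C) or ((A and not B) and C)) or ((A and B) and not C)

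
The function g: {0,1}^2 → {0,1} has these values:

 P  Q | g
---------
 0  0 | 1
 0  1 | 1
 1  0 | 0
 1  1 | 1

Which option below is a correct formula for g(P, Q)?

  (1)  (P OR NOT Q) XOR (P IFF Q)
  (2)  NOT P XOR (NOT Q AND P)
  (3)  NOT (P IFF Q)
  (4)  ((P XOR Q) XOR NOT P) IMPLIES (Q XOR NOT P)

(1): at (0,0) it gives 0, but g = 1 — eliminated.
(2): at (1,0) it gives 1, but g = 0 — eliminated.
(3): at (0,0) it gives 0, but g = 1 — eliminated.
(4) is the remaining candidate, and it agrees with g on all 4 inputs.

4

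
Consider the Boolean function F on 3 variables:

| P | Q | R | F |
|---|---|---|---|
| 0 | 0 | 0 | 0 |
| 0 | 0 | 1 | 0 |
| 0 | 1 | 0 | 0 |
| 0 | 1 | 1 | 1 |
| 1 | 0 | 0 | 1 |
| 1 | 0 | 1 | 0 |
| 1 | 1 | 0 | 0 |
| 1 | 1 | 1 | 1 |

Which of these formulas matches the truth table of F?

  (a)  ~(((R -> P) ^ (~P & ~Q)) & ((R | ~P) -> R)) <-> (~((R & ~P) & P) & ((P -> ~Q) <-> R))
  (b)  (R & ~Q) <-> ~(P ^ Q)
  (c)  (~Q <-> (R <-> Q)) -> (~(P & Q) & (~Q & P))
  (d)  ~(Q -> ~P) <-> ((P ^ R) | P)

a

(b) fails at (0,0,1): the formula yields 1, F is 0.
(c) fails at (0,0,1): the formula yields 1, F is 0.
(d) fails at (0,0,0): the formula yields 1, F is 0.
That leaves (a). Evaluating it on every row reproduces the table of F exactly.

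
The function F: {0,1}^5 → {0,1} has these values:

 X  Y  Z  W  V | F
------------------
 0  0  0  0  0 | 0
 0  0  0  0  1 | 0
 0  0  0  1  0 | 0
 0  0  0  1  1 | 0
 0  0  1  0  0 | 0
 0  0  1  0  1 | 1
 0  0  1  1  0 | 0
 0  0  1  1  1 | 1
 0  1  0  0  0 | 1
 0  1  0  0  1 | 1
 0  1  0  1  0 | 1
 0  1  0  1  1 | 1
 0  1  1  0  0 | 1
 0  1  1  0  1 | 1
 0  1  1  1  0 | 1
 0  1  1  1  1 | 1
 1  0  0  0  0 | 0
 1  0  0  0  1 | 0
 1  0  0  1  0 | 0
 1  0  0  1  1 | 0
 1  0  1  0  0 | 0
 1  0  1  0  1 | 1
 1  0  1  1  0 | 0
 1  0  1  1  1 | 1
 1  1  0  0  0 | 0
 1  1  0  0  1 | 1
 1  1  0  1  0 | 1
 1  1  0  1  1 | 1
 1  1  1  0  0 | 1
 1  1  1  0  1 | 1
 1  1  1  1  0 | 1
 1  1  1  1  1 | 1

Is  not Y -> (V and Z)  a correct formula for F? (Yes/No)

Test each input against both F and the formula:
  X=0, Y=0, Z=0, W=0, V=0: formula gives 0, F = 0 ✓
  X=0, Y=0, Z=0, W=0, V=1: formula gives 0, F = 0 ✓
  X=0, Y=0, Z=0, W=1, V=0: formula gives 0, F = 0 ✓
  X=0, Y=0, Z=0, W=1, V=1: formula gives 0, F = 0 ✓
  …
  X=1, Y=1, Z=0, W=0, V=0: formula gives 1, but F = 0 ✗
A single disagreement suffices: at (1,1,0,0,0) they differ, so the formula does not compute F.

No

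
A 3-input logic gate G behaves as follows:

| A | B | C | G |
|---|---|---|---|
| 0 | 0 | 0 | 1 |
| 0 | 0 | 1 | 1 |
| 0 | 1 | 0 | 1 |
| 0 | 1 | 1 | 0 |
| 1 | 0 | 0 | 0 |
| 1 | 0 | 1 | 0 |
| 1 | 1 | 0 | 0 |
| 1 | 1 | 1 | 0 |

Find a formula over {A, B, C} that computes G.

The 1-rows are (0,0,0), (0,0,1), (0,1,0). Each contributes one minterm — ¬A·¬B·¬C; ¬A·¬B·C; ¬A·B·¬C — and their disjunction is a sum-of-products form of G.

G(A, B, C) = (((not A and not B) and not C) or ((not A and not B) and C)) or ((not A and B) and not C)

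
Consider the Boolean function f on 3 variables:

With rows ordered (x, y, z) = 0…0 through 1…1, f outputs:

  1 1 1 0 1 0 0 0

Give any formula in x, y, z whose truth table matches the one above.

f(x, y, z) = ((((¬x ∧ ¬y) ∧ ¬z) ∨ ((¬x ∧ ¬y) ∧ z)) ∨ ((¬x ∧ y) ∧ ¬z)) ∨ ((x ∧ ¬y) ∧ ¬z)

f=1 on 4 inputs: (0,0,0), (0,0,1), (0,1,0), (1,0,0). Reading each as a conjunction of literals (¬x·¬y·¬z, ¬x·¬y·z, ¬x·y·¬z, x·¬y·¬z) and taking the OR gives the canonical DNF.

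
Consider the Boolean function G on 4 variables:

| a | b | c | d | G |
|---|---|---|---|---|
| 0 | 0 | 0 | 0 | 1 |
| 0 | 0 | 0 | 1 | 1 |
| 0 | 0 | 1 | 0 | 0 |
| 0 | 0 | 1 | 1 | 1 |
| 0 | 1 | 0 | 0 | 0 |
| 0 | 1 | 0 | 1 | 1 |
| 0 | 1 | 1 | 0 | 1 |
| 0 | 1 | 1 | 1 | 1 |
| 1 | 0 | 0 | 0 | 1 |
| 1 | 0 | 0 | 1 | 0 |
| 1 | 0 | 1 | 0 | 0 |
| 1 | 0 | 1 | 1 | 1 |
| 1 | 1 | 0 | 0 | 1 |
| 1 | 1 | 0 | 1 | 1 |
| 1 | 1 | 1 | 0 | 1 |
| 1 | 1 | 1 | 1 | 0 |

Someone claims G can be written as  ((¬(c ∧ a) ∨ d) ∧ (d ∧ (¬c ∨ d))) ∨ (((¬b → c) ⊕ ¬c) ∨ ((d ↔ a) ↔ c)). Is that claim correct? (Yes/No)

Test each input against both G and the formula:
  a=0, b=0, c=0, d=0: formula gives 1, G = 1 ✓
  a=0, b=0, c=0, d=1: formula gives 1, G = 1 ✓
  a=0, b=0, c=1, d=0: formula gives 1, but G = 0 ✗
Row (0,0,1,0) is a counterexample, so the formula is not equivalent to G.

No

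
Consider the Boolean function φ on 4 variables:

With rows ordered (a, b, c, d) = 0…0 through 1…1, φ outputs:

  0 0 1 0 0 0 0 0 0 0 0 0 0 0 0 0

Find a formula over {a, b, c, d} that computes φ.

φ is 1 on exactly one input, (0,0,1,0), whose minterm is ¬a·¬b·c·¬d. So φ is just that conjunction.

φ(a, b, c, d) = ((NOT a AND NOT b) AND c) AND NOT d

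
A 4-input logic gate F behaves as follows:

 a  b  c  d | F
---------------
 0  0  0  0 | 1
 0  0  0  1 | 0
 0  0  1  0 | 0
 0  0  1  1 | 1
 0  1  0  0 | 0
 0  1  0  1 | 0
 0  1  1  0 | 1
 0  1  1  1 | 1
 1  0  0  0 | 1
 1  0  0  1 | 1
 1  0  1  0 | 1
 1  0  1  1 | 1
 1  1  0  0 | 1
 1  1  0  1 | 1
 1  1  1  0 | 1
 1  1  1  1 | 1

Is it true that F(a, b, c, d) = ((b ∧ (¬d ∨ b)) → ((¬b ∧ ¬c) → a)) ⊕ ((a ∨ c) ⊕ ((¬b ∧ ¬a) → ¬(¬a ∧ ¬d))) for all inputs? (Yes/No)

Test each input against both F and the formula:
  a=0, b=0, c=0, d=0: formula gives 1, F = 1 ✓
  a=0, b=0, c=0, d=1: formula gives 0, F = 0 ✓
  a=0, b=0, c=1, d=0: formula gives 0, F = 0 ✓
  a=0, b=0, c=1, d=1: formula gives 1, F = 1 ✓
  … (the remaining 12 rows also agree.)
Every row agrees, so the formula is equivalent.

Yes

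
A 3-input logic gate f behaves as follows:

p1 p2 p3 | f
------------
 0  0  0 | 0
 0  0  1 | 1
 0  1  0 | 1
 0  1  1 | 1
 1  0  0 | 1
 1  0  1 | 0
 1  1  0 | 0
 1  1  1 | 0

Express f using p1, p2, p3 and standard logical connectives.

f(p1, p2, p3) = ((((not p1 and not p2) and p3) or ((not p1 and p2) and not p3)) or ((not p1 and p2) and p3)) or ((p1 and not p2) and not p3)

f=1 on 4 inputs: (0,0,1), (0,1,0), (0,1,1), (1,0,0). Reading each as a conjunction of literals (¬p1·¬p2·p3, ¬p1·p2·¬p3, ¬p1·p2·p3, p1·¬p2·¬p3) and taking the OR gives the canonical DNF.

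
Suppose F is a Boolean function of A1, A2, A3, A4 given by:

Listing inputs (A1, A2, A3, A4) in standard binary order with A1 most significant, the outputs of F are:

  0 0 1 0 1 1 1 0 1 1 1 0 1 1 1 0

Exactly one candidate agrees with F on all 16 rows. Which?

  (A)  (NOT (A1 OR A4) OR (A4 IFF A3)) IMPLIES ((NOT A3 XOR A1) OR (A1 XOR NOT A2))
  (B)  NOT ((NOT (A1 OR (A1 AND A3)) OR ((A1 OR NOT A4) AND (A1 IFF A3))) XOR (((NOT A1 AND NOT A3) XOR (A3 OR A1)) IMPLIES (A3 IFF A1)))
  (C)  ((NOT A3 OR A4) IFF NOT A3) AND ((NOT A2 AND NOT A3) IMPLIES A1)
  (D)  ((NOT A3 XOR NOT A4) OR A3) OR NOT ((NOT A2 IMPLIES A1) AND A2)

C

(A): at (0,0,0,0) it gives 1, but F = 0 — eliminated.
(B): at (0,0,0,0) it gives 1, but F = 0 — eliminated.
(D): at (0,0,0,0) it gives 1, but F = 0 — eliminated.
Only (C) survives; checking it on all 16 rows confirms it matches F.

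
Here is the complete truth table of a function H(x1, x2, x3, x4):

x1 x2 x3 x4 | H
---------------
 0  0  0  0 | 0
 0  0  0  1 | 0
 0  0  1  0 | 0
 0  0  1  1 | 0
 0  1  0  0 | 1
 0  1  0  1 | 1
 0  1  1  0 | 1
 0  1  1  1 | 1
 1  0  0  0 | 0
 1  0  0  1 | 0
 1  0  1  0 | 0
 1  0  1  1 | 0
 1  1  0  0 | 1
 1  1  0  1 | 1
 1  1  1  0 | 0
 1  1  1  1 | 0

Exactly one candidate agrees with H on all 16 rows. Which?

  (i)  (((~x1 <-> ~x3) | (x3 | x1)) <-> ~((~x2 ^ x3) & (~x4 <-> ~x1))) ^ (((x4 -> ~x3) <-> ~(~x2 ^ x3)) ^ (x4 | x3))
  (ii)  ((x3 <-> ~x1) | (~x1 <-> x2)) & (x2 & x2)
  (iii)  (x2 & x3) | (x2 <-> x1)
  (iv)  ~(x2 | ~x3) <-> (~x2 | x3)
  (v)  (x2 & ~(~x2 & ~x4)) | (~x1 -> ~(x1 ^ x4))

(i): at (0,0,1,0) it gives 1, but H = 0 — eliminated.
(iii): at (0,0,0,0) it gives 1, but H = 0 — eliminated.
(iv): at (0,0,1,0) it gives 1, but H = 0 — eliminated.
(v): at (0,0,0,0) it gives 1, but H = 0 — eliminated.
That leaves (ii). Evaluating it on every row reproduces the table of H exactly.

ii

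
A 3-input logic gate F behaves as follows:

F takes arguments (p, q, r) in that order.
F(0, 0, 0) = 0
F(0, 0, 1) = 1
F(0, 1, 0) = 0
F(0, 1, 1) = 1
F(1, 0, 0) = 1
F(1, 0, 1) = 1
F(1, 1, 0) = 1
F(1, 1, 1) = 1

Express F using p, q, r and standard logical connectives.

The 0-rows are (0,0,0), (0,1,0). Take each as a conjunction (¬p·¬q·¬r, ¬p·q·¬r), form their disjunction, and complement — that gives a formula that is 1 everywhere F is.

F(p, q, r) = (((p' · q') · r') + ((p' · q) · r'))'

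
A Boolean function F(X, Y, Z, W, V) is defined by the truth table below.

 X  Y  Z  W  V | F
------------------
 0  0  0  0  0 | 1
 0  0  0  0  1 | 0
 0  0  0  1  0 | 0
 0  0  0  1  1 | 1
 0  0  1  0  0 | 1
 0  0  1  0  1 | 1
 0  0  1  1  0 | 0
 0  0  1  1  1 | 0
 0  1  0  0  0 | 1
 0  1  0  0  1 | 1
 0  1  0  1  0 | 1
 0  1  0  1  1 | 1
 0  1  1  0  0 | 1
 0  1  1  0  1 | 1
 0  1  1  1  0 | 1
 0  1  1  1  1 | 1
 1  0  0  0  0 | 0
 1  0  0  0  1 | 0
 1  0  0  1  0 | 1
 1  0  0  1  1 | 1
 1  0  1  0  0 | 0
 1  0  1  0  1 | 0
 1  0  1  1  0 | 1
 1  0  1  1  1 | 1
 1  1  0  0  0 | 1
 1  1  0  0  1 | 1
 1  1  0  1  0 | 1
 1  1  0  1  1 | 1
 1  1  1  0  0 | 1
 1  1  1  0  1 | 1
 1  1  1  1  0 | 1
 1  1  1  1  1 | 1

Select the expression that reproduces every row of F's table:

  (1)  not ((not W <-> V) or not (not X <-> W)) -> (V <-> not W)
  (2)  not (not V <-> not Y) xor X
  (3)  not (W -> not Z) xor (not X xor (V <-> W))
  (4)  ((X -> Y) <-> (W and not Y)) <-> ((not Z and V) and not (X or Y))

(1) disagrees with F on (0,0,0,0,1) (formula → 1, table → 0); rule it out.
(2) disagrees with F on (0,0,0,0,0) (formula → 0, table → 1); rule it out.
(3) disagrees with F on (0,0,0,0,0) (formula → 0, table → 1); rule it out.
Only (4) survives; checking it on all 32 rows confirms it matches F.

4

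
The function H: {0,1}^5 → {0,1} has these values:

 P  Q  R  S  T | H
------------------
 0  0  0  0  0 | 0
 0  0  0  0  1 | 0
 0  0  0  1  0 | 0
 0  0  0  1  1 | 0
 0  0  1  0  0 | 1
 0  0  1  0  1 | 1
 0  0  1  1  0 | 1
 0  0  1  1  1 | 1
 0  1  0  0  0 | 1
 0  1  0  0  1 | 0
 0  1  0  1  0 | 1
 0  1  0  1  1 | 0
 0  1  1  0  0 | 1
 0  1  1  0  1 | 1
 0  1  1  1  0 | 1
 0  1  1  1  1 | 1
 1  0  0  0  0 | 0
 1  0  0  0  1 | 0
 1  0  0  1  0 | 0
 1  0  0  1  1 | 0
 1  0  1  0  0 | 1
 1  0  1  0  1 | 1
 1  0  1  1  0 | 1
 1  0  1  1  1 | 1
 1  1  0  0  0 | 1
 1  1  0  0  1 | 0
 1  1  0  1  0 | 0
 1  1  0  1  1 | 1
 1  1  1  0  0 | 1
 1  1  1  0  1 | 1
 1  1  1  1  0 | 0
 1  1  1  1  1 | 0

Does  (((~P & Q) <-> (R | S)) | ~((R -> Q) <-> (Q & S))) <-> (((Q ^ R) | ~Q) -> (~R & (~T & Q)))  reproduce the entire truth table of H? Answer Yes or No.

Check the formula against H row by row:
  P=0, Q=0, R=0, S=0, T=0: formula gives 0, H = 0 ✓
  P=0, Q=0, R=0, S=0, T=1: formula gives 0, H = 0 ✓
  P=0, Q=0, R=0, S=1, T=0: formula gives 0, H = 0 ✓
  P=0, Q=0, R=0, S=1, T=1: formula gives 0, H = 0 ✓
  …and likewise for the remaining 28 rows.
No disagreement on any input; they are logically equivalent.

Yes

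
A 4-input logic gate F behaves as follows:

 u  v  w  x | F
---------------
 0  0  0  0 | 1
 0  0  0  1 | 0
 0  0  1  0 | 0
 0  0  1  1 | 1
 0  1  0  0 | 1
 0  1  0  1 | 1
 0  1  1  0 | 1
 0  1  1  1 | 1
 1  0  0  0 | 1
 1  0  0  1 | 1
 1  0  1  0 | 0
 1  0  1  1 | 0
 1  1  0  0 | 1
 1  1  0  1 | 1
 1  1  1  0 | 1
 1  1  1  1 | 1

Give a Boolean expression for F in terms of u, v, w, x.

There are just 4 zero rows: (0,0,0,1), (0,0,1,0), (1,0,1,0), (1,0,1,1). Their minterms are ¬u·¬v·¬w·x, ¬u·¬v·w·¬x, u·¬v·w·¬x, u·¬v·w·x; the OR of those covers precisely the 0-outputs, and negating it yields F.

F(u, v, w, x) = ~((((((~u & ~v) & ~w) & x) | (((~u & ~v) & w) & ~x)) | (((u & ~v) & w) & ~x)) | (((u & ~v) & w) & x))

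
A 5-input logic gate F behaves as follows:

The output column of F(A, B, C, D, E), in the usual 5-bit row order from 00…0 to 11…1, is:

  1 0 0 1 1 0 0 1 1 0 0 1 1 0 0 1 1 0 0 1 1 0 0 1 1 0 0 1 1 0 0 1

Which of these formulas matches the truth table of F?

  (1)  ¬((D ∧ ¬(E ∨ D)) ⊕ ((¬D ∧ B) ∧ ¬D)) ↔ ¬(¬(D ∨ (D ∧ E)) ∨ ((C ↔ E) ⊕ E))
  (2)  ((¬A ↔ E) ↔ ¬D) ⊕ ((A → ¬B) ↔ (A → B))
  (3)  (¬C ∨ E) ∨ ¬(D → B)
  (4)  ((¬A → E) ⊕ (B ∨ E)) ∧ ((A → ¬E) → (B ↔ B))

(1) fails at (0,0,0,0,0): the formula yields 0, F is 1.
(3) fails at (0,0,0,0,1): the formula yields 1, F is 0.
(4) fails at (0,0,0,0,0): the formula yields 0, F is 1.
Only (2) survives; checking it on all 32 rows confirms it matches F.

2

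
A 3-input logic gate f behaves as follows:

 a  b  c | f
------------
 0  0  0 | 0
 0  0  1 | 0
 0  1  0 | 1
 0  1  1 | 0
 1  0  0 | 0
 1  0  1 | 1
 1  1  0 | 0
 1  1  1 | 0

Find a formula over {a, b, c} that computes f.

The 1-rows are (0,1,0), (1,0,1). Each contributes one minterm — ¬a·b·¬c; a·¬b·c — and their disjunction is a sum-of-products form of f.

f(a, b, c) = ((not a and b) and not c) or ((a and not b) and c)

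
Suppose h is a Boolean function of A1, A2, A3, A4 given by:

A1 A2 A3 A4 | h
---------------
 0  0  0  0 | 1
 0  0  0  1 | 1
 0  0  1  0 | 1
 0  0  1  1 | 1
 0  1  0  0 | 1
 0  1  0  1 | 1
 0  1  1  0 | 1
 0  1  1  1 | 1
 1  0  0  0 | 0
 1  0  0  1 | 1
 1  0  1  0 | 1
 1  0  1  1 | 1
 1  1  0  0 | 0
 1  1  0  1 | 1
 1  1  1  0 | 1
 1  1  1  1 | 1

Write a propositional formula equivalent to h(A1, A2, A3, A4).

h(A1, A2, A3, A4) = ¬((((A1 ∧ ¬A2) ∧ ¬A3) ∧ ¬A4) ∨ (((A1 ∧ A2) ∧ ¬A3) ∧ ¬A4))

h is 0 on only 2 rows — (1,0,0,0), (1,1,0,0). Writing each as a minterm (A1·¬A2·¬A3·¬A4, A1·A2·¬A3·¬A4) and OR-ing them characterizes exactly where h=0, so h is the negation of that disjunction.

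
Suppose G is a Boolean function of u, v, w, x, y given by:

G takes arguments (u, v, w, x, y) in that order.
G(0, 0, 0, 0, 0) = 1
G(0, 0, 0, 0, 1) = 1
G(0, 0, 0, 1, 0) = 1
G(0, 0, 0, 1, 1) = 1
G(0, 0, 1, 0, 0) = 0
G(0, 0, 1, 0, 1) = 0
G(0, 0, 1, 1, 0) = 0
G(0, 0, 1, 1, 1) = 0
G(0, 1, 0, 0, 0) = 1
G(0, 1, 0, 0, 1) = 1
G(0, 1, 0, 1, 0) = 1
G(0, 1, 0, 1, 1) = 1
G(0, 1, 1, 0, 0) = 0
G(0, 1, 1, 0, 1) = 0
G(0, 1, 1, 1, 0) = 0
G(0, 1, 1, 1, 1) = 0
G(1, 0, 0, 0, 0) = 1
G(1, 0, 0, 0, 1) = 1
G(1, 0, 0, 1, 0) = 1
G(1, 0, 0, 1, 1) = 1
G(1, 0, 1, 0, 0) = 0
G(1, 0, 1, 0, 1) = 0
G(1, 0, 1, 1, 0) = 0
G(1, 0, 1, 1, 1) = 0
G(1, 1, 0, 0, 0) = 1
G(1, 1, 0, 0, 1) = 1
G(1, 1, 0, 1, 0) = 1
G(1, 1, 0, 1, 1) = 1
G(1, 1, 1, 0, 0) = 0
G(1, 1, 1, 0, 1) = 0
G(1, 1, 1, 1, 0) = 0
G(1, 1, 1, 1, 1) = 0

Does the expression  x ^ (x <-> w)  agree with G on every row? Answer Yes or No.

Check the formula against G row by row:
  u=0, v=0, w=0, x=0, y=0: formula gives 1, G = 1 ✓
  u=0, v=0, w=0, x=0, y=1: formula gives 1, G = 1 ✓
  u=0, v=0, w=0, x=1, y=0: formula gives 1, G = 1 ✓
  u=0, v=0, w=0, x=1, y=1: formula gives 1, G = 1 ✓
  … (the remaining 28 rows also agree.)
All 32 rows match — the expression computes G exactly.

Yes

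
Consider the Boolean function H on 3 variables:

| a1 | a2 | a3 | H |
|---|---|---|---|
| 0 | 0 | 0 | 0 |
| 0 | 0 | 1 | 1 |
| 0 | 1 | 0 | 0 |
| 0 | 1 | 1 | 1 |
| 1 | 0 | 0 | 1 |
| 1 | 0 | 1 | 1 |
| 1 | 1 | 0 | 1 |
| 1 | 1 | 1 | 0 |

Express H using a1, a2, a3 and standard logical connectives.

H is 0 on only 3 rows — (0,0,0), (0,1,0), (1,1,1). Writing each as a minterm (¬a1·¬a2·¬a3, ¬a1·a2·¬a3, a1·a2·a3) and OR-ing them characterizes exactly where H=0, so H is the negation of that disjunction.

H(a1, a2, a3) = ((((a1' · a2') · a3') + ((a1' · a2) · a3')) + ((a1 · a2) · a3))'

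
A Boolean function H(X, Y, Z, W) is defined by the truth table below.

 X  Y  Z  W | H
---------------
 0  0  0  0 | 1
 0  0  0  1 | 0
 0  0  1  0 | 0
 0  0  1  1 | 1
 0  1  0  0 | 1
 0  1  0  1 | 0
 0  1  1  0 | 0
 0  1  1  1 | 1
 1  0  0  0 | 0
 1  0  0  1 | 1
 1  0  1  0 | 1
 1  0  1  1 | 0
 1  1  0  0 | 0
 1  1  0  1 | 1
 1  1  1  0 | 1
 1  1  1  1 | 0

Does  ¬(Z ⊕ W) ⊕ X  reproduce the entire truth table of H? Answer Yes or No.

Yes

Check the formula against H row by row:
  X=0, Y=0, Z=0, W=0: formula gives 1, H = 1 ✓
  X=0, Y=0, Z=0, W=1: formula gives 0, H = 0 ✓
  X=0, Y=0, Z=1, W=0: formula gives 0, H = 0 ✓
  X=0, Y=0, Z=1, W=1: formula gives 1, H = 1 ✓
  …and likewise for the remaining 12 rows.
All 16 rows match — the expression computes H exactly.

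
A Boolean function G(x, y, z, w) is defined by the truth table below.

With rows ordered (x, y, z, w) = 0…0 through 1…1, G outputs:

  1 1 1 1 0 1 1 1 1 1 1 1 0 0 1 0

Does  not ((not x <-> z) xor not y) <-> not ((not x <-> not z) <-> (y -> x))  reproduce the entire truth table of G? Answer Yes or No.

No

Test each input against both G and the formula:
  x=0, y=0, z=0, w=0: formula gives 1, G = 1 ✓
  x=0, y=0, z=0, w=1: formula gives 1, G = 1 ✓
  x=0, y=0, z=1, w=0: formula gives 1, G = 1 ✓
  x=0, y=0, z=1, w=1: formula gives 1, G = 1 ✓
  x=0, y=1, z=0, w=0: formula gives 1, but G = 0 ✗
A single disagreement suffices: at (0,1,0,0) they differ, so the formula does not compute G.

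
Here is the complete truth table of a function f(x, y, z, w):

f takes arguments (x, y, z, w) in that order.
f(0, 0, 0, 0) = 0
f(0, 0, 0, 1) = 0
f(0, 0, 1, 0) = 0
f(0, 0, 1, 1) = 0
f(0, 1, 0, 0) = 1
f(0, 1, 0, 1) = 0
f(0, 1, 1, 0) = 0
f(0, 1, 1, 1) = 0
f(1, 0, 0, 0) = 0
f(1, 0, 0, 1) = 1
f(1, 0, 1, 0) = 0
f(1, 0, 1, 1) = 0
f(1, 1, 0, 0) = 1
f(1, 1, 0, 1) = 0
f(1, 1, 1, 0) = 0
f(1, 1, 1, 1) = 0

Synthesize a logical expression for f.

f(x, y, z, w) = ((((NOT x AND y) AND NOT z) AND NOT w) OR (((x AND NOT y) AND NOT z) AND w)) OR (((x AND y) AND NOT z) AND NOT w)

The 1-rows are (0,1,0,0), (1,0,0,1), (1,1,0,0). Each contributes one minterm — ¬x·y·¬z·¬w; x·¬y·¬z·w; x·y·¬z·¬w — and their disjunction is a sum-of-products form of f.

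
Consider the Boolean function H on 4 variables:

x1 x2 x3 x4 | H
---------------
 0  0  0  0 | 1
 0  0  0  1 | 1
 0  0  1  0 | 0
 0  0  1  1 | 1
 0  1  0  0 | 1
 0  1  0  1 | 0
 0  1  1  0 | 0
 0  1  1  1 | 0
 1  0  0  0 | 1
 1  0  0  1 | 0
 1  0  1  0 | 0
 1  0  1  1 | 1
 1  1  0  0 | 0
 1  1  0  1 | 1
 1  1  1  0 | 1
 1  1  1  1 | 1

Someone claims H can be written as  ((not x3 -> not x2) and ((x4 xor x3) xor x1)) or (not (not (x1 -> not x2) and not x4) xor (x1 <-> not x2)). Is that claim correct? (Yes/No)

No

Test each input against both H and the formula:
  x1=0, x2=0, x3=0, x4=0: formula gives 1, H = 1 ✓
  x1=0, x2=0, x3=0, x4=1: formula gives 1, H = 1 ✓
  x1=0, x2=0, x3=1, x4=0: formula gives 1, but H = 0 ✗
Row (0,0,1,0) is a counterexample, so the formula is not equivalent to H.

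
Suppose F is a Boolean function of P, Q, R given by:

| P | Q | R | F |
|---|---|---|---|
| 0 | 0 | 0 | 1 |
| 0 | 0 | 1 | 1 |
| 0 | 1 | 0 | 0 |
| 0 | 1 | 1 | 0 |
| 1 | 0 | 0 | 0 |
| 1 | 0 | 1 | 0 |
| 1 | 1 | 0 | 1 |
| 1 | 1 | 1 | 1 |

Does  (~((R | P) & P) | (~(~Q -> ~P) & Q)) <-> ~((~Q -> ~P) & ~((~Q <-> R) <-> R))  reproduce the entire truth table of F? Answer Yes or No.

Check the formula against F row by row:
  P=0, Q=0, R=0: formula gives 1, F = 1 ✓
  P=0, Q=0, R=1: formula gives 1, F = 1 ✓
  P=0, Q=1, R=0: formula gives 0, F = 0 ✓
  P=0, Q=1, R=1: formula gives 0, F = 0 ✓
  P=1, Q=0, R=0: formula gives 0, F = 0 ✓
  … (the remaining 3 rows also agree.)
No disagreement on any input; they are logically equivalent.

Yes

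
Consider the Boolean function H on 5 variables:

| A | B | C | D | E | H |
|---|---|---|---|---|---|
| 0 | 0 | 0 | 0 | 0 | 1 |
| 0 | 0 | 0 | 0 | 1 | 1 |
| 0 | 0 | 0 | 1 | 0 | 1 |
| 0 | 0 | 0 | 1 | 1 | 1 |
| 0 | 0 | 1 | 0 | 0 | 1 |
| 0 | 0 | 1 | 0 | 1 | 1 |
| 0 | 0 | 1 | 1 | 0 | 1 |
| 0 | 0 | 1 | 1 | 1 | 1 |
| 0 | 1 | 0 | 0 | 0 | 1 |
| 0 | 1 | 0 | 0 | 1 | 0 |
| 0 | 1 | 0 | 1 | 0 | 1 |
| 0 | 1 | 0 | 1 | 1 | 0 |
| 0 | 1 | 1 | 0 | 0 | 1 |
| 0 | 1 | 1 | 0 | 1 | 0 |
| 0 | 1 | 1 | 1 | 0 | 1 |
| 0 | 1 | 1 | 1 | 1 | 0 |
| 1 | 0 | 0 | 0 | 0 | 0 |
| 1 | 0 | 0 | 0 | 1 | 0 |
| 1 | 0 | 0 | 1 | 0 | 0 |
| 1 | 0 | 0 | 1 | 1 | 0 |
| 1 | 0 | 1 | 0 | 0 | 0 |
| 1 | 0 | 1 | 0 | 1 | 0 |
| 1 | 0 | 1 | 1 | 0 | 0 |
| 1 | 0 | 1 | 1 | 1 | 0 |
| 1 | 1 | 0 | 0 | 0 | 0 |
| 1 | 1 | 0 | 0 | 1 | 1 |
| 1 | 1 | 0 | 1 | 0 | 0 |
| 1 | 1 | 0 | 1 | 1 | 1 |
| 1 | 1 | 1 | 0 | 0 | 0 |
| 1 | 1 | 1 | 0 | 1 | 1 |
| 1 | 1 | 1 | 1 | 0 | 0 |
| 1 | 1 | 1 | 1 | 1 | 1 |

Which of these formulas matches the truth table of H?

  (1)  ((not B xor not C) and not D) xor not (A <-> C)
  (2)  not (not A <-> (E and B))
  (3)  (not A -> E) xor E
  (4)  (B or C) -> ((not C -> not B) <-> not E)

(1): at (0,0,0,0,0) it gives 0, but H = 1 — eliminated.
(3): at (0,0,0,0,0) it gives 0, but H = 1 — eliminated.
(4): at (0,0,1,0,1) it gives 0, but H = 1 — eliminated.
That leaves (2). Evaluating it on every row reproduces the table of H exactly.

2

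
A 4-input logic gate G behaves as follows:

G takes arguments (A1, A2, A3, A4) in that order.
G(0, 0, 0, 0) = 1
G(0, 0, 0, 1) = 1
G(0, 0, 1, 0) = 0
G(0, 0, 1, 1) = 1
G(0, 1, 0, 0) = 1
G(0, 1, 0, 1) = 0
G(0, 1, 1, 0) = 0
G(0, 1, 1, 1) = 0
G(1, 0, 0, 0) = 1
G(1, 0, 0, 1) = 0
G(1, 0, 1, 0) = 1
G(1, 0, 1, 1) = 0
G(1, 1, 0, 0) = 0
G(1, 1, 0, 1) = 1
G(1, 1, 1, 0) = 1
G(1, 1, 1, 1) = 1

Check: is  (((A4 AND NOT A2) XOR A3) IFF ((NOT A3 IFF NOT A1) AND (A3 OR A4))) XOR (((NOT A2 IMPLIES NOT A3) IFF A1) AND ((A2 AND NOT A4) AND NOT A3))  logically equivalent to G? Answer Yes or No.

Yes

Evaluate (((A4 AND NOT A2) XOR A3) IFF ((NOT A3 IFF NOT A1) AND (A3 OR A4))) XOR (((NOT A2 IMPLIES NOT A3) IFF A1) AND ((A2 AND NOT A4) AND NOT A3)) on each row and compare to G:
  A1=0, A2=0, A3=0, A4=0: formula gives 1, G = 1 ✓
  A1=0, A2=0, A3=0, A4=1: formula gives 1, G = 1 ✓
  A1=0, A2=0, A3=1, A4=0: formula gives 0, G = 0 ✓
  A1=0, A2=0, A3=1, A4=1: formula gives 1, G = 1 ✓
  …and likewise for the remaining 12 rows.
No disagreement on any input; they are logically equivalent.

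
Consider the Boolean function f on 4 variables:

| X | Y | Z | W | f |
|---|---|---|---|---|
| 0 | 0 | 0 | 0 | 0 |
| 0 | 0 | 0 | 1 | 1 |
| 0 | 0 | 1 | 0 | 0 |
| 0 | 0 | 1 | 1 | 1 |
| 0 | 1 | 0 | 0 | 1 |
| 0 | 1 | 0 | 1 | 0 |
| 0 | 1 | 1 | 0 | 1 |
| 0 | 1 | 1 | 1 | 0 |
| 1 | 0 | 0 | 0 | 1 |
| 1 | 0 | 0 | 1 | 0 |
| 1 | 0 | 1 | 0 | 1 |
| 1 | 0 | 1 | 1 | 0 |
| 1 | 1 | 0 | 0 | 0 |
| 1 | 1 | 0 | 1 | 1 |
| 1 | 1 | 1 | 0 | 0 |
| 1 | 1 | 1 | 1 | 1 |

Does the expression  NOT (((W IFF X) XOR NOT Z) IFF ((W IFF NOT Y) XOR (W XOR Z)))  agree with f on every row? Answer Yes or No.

Evaluate NOT (((W IFF X) XOR NOT Z) IFF ((W IFF NOT Y) XOR (W XOR Z))) on each row and compare to f:
  X=0, Y=0, Z=0, W=0: formula gives 0, f = 0 ✓
  X=0, Y=0, Z=0, W=1: formula gives 1, f = 1 ✓
  X=0, Y=0, Z=1, W=0: formula gives 0, f = 0 ✓
  X=0, Y=0, Z=1, W=1: formula gives 1, f = 1 ✓
  … (the remaining 12 rows also agree.)
No disagreement on any input; they are logically equivalent.

Yes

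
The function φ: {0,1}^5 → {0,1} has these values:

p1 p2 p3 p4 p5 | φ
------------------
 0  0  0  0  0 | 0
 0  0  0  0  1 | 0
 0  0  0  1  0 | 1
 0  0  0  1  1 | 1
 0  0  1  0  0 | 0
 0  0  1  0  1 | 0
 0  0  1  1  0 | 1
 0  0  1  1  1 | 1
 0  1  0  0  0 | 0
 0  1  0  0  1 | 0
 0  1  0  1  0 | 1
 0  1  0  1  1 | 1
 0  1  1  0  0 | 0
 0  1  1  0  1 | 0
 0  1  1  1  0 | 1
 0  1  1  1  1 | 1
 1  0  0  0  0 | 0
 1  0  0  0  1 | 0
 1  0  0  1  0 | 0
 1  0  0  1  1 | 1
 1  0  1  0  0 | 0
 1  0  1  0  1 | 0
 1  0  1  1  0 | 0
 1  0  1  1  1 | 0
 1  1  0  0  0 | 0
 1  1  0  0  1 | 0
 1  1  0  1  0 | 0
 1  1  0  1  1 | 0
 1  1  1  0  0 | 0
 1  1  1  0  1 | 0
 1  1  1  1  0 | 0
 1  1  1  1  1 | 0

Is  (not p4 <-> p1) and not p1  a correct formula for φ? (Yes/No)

Check the formula against φ row by row:
  p1=0, p2=0, p3=0, p4=0, p5=0: formula gives 0, φ = 0 ✓
  p1=0, p2=0, p3=0, p4=0, p5=1: formula gives 0, φ = 0 ✓
  p1=0, p2=0, p3=0, p4=1, p5=0: formula gives 1, φ = 1 ✓
  p1=0, p2=0, p3=0, p4=1, p5=1: formula gives 1, φ = 1 ✓
  …
  p1=1, p2=0, p3=0, p4=1, p5=1: formula gives 0, but φ = 1 ✗
Since they disagree at (1,0,0,1,1), the expression is not a correct formula for φ.

No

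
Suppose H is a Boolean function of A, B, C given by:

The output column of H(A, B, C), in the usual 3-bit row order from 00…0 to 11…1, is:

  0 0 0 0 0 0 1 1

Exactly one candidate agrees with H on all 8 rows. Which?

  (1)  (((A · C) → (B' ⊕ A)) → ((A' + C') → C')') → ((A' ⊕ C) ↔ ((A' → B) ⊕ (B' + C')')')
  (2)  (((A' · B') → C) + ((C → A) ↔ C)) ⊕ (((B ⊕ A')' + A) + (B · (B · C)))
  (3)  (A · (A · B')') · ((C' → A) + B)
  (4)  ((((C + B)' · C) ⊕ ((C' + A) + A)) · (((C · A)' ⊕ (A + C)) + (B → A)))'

3

(1): at (0,0,0) it gives 1, but H = 0 — eliminated.
(2): at (0,0,1) it gives 1, but H = 0 — eliminated.
(4): at (0,0,1) it gives 1, but H = 0 — eliminated.
That leaves (3). Evaluating it on every row reproduces the table of H exactly.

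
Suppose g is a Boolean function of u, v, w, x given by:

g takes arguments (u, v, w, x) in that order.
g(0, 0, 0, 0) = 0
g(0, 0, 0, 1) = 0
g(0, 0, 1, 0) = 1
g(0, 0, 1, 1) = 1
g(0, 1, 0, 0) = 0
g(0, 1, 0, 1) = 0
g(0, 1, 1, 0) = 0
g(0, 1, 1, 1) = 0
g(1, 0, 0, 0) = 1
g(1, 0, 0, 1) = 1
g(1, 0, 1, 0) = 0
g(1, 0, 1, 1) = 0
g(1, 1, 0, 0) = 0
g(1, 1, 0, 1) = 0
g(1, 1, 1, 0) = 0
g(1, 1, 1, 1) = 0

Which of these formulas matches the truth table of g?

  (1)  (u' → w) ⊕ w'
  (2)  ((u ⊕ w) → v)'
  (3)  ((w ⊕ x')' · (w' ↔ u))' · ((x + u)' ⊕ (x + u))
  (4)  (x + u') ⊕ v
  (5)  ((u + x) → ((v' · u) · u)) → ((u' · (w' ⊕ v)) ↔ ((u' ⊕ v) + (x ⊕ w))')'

(1): at (0,0,0,0) it gives 1, but g = 0 — eliminated.
(3): at (0,0,0,0) it gives 1, but g = 0 — eliminated.
(4): at (0,0,0,0) it gives 1, but g = 0 — eliminated.
(5): at (0,0,0,0) it gives 1, but g = 0 — eliminated.
That leaves (2). Evaluating it on every row reproduces the table of g exactly.

2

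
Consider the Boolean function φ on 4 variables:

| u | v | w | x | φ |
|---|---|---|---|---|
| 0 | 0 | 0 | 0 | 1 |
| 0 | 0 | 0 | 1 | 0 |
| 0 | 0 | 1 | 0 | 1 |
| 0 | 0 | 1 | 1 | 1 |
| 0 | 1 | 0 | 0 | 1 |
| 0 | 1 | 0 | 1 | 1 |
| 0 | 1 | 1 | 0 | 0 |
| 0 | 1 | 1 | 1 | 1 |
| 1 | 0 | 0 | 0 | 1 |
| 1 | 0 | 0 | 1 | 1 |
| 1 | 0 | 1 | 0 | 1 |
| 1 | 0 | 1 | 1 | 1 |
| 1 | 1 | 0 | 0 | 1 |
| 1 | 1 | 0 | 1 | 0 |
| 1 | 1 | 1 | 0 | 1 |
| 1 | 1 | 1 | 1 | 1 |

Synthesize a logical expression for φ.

φ(u, v, w, x) = NOT (((((NOT u AND NOT v) AND NOT w) AND x) OR (((NOT u AND v) AND w) AND NOT x)) OR (((u AND v) AND NOT w) AND x))

There are just 3 zero rows: (0,0,0,1), (0,1,1,0), (1,1,0,1). Their minterms are ¬u·¬v·¬w·x, ¬u·v·w·¬x, u·v·¬w·x; the OR of those covers precisely the 0-outputs, and negating it yields φ.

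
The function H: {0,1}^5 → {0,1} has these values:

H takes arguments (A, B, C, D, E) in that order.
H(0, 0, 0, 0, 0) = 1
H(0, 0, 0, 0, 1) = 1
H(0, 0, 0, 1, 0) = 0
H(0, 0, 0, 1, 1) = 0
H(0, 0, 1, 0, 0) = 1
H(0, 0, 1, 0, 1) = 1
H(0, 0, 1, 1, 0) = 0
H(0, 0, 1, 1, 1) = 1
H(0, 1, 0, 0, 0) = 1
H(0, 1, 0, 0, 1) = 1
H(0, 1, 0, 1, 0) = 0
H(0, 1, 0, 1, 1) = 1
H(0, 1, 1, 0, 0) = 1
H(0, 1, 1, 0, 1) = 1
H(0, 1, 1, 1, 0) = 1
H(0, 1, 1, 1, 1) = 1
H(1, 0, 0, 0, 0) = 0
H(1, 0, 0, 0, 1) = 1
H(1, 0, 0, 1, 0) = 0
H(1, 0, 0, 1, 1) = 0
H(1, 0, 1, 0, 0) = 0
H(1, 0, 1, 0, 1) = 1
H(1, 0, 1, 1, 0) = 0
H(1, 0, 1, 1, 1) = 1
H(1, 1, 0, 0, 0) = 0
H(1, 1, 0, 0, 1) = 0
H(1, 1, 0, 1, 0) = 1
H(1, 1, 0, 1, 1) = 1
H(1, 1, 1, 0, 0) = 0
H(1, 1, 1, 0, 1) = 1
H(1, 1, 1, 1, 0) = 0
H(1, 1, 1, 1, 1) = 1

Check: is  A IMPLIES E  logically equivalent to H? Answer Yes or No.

No

Check the formula against H row by row:
  A=0, B=0, C=0, D=0, E=0: formula gives 1, H = 1 ✓
  A=0, B=0, C=0, D=0, E=1: formula gives 1, H = 1 ✓
  A=0, B=0, C=0, D=1, E=0: formula gives 1, but H = 0 ✗
A single disagreement suffices: at (0,0,0,1,0) they differ, so the formula does not compute H.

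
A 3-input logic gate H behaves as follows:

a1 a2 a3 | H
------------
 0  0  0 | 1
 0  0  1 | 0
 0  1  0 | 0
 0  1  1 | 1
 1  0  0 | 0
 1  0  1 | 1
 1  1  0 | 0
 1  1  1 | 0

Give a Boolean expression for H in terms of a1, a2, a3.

Collect the rows where H=1 — (0,0,0), (0,1,1), (1,0,1) — and write one minterm per row: ¬a1·¬a2·¬a3, ¬a1·a2·a3, a1·¬a2·a3. Their union (logical OR) reproduces the table exactly.

H(a1, a2, a3) = (((~a1 & ~a2) & ~a3) | ((~a1 & a2) & a3)) | ((a1 & ~a2) & a3)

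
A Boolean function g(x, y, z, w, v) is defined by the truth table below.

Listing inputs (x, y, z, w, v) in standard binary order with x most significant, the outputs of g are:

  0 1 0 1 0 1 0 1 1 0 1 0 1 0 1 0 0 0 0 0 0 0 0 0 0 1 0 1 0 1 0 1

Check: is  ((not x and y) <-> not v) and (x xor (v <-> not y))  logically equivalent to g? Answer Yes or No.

Yes

Test each input against both g and the formula:
  x=0, y=0, z=0, w=0, v=0: formula gives 0, g = 0 ✓
  x=0, y=0, z=0, w=0, v=1: formula gives 1, g = 1 ✓
  x=0, y=0, z=0, w=1, v=0: formula gives 0, g = 0 ✓
  x=0, y=0, z=0, w=1, v=1: formula gives 1, g = 1 ✓
  …and likewise for the remaining 28 rows.
Every row agrees, so the formula is equivalent.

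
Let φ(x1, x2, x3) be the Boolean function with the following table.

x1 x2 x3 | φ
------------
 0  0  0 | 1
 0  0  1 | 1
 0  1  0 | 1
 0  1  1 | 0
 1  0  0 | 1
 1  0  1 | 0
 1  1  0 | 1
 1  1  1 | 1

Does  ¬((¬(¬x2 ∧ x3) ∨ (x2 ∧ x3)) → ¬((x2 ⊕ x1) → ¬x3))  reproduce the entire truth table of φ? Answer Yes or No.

No

Evaluate ¬((¬(¬x2 ∧ x3) ∨ (x2 ∧ x3)) → ¬((x2 ⊕ x1) → ¬x3)) on each row and compare to φ:
  x1=0, x2=0, x3=0: formula gives 1, φ = 1 ✓
  x1=0, x2=0, x3=1: formula gives 0, but φ = 1 ✗
Since they disagree at (0,0,1), the expression is not a correct formula for φ.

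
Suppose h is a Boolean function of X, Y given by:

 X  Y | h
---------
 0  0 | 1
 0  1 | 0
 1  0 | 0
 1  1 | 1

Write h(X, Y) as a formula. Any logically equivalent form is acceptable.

h(X, Y) = (¬X ∧ ¬Y) ∨ (X ∧ Y)

h=1 on 2 inputs: (0,0), (1,1). Reading each as a conjunction of literals (¬X·¬Y, X·Y) and taking the OR gives the canonical DNF.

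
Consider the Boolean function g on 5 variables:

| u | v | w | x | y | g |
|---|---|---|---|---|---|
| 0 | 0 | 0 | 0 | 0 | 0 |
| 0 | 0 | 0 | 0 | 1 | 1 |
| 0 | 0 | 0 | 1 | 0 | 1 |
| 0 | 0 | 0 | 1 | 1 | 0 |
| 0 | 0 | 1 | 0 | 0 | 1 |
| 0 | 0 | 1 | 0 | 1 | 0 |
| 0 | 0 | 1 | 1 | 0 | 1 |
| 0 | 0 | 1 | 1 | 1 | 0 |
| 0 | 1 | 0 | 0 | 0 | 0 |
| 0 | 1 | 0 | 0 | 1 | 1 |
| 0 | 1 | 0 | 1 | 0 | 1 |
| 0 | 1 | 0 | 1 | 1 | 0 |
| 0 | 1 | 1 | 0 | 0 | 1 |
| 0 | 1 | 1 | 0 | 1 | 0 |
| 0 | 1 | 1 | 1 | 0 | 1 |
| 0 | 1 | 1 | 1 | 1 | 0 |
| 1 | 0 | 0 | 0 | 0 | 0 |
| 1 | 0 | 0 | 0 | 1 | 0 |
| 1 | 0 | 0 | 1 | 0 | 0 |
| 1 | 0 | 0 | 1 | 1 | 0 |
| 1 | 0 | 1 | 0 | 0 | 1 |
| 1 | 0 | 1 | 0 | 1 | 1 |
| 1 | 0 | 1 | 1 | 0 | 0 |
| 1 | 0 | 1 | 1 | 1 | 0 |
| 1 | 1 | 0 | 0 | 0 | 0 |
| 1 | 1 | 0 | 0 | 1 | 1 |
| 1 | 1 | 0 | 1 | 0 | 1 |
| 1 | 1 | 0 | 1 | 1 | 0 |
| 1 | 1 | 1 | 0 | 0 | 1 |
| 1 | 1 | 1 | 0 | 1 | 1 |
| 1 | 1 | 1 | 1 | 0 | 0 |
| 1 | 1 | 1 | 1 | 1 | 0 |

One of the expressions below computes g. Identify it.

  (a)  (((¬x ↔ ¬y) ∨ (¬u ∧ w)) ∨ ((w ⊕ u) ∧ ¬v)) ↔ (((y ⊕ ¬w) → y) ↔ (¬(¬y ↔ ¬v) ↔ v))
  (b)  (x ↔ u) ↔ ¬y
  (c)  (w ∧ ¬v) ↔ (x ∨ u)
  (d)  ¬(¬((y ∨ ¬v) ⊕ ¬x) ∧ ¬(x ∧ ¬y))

a

(b) disagrees with g on (0,0,0,0,0) (formula → 1, table → 0); rule it out.
(c) disagrees with g on (0,0,0,0,0) (formula → 1, table → 0); rule it out.
(d) disagrees with g on (0,0,0,0,1) (formula → 0, table → 1); rule it out.
That leaves (a). Evaluating it on every row reproduces the table of g exactly.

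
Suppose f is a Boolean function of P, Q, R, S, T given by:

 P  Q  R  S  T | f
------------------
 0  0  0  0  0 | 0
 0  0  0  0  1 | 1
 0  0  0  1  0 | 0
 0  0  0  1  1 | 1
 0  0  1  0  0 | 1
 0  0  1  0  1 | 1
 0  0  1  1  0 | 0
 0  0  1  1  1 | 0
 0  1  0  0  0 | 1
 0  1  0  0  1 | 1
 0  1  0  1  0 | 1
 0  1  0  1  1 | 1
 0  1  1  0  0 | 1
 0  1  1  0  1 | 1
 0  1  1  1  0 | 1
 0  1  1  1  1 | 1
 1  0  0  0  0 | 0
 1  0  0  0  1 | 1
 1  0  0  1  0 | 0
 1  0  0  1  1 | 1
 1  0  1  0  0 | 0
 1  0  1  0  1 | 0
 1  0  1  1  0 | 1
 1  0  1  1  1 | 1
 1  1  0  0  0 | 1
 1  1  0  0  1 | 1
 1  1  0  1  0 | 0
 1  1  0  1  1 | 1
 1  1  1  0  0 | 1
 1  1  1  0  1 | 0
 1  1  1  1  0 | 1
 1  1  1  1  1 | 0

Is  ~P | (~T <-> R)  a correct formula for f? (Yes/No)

No

Test each input against both f and the formula:
  P=0, Q=0, R=0, S=0, T=0: formula gives 1, but f = 0 ✗
Row (0,0,0,0,0) is a counterexample, so the formula is not equivalent to f.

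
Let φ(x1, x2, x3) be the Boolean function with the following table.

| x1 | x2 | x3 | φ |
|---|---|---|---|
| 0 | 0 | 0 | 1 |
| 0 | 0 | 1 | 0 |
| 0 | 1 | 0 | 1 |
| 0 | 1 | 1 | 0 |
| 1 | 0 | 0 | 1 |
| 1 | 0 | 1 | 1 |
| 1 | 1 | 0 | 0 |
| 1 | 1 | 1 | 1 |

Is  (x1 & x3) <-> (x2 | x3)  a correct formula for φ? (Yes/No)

Check the formula against φ row by row:
  x1=0, x2=0, x3=0: formula gives 1, φ = 1 ✓
  x1=0, x2=0, x3=1: formula gives 0, φ = 0 ✓
  x1=0, x2=1, x3=0: formula gives 0, but φ = 1 ✗
Row (0,1,0) is a counterexample, so the formula is not equivalent to φ.

No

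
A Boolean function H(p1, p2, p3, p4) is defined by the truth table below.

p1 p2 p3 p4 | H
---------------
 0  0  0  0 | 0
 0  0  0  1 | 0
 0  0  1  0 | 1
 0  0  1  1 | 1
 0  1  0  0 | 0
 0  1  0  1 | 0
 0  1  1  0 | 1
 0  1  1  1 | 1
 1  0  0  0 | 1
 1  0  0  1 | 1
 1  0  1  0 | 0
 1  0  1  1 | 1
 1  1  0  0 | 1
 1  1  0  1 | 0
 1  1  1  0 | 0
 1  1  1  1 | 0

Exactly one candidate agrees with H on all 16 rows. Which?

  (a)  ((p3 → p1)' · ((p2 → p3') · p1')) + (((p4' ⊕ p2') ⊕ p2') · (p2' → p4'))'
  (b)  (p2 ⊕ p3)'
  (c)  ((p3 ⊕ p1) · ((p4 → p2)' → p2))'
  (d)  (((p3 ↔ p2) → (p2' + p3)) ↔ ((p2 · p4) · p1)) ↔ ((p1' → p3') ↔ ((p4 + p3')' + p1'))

(a): at (0,0,0,1) it gives 1, but H = 0 — eliminated.
(b): at (0,0,0,0) it gives 1, but H = 0 — eliminated.
(c): at (0,0,0,0) it gives 1, but H = 0 — eliminated.
Only (d) survives; checking it on all 16 rows confirms it matches H.

d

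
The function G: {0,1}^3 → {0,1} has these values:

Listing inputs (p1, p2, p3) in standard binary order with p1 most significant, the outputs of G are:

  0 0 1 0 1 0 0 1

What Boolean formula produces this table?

Collect the rows where G=1 — (0,1,0), (1,0,0), (1,1,1) — and write one minterm per row: ¬p1·p2·¬p3, p1·¬p2·¬p3, p1·p2·p3. Their union (logical OR) reproduces the table exactly.

G(p1, p2, p3) = (((NOT p1 AND p2) AND NOT p3) OR ((p1 AND NOT p2) AND NOT p3)) OR ((p1 AND p2) AND p3)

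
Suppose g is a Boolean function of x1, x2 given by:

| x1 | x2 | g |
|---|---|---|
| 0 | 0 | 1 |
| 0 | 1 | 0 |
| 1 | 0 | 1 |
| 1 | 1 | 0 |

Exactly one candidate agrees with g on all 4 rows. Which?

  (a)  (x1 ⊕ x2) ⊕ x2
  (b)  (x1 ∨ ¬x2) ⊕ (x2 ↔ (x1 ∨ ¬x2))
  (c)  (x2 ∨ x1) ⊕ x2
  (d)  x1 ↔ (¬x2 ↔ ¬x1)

(a) disagrees with g on (0,0) (formula → 0, table → 1); rule it out.
(c) disagrees with g on (0,0) (formula → 0, table → 1); rule it out.
(d) disagrees with g on (0,0) (formula → 0, table → 1); rule it out.
That leaves (b). Evaluating it on every row reproduces the table of g exactly.

b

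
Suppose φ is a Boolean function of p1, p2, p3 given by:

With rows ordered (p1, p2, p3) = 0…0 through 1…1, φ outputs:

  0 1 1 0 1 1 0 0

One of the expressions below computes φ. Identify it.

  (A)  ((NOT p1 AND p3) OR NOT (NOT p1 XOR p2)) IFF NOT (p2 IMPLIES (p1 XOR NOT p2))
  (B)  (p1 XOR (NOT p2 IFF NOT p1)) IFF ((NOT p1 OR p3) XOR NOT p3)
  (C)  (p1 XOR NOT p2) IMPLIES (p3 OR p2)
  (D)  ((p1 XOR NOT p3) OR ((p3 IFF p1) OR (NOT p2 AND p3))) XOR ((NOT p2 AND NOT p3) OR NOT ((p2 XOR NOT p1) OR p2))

(A): at (0,0,0) it gives 1, but φ = 0 — eliminated.
(C): at (0,1,1) it gives 1, but φ = 0 — eliminated.
(D): at (1,0,1) it gives 0, but φ = 1 — eliminated.
Only (B) survives; checking it on all 8 rows confirms it matches φ.

B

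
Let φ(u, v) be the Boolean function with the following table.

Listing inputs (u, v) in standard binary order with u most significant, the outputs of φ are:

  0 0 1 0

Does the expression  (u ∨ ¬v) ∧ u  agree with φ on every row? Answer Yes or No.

No

Check the formula against φ row by row:
  u=0, v=0: formula gives 0, φ = 0 ✓
  u=0, v=1: formula gives 0, φ = 0 ✓
  u=1, v=0: formula gives 1, φ = 1 ✓
  u=1, v=1: formula gives 1, but φ = 0 ✗
Since they disagree at (1,1), the expression is not a correct formula for φ.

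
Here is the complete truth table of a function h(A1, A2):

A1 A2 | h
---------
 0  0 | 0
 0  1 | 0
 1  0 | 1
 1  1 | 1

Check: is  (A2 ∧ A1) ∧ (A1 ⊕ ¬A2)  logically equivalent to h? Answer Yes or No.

No

Test each input against both h and the formula:
  A1=0, A2=0: formula gives 0, h = 0 ✓
  A1=0, A2=1: formula gives 0, h = 0 ✓
  A1=1, A2=0: formula gives 0, but h = 1 ✗
Row (1,0) is a counterexample, so the formula is not equivalent to h.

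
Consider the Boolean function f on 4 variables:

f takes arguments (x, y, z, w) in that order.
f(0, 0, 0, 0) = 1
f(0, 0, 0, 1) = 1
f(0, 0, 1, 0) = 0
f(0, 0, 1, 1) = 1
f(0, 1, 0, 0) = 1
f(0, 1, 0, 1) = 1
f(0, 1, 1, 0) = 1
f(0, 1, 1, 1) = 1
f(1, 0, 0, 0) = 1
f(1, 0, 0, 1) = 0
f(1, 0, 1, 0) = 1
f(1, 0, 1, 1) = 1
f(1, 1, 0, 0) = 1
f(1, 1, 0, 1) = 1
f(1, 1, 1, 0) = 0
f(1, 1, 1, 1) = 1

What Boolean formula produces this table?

The 0-rows are (0,0,1,0), (1,0,0,1), (1,1,1,0). Take each as a conjunction (¬x·¬y·z·¬w, x·¬y·¬z·w, x·y·z·¬w), form their disjunction, and complement — that gives a formula that is 1 everywhere f is.

f(x, y, z, w) = NOT (((((NOT x AND NOT y) AND z) AND NOT w) OR (((x AND NOT y) AND NOT z) AND w)) OR (((x AND y) AND z) AND NOT w))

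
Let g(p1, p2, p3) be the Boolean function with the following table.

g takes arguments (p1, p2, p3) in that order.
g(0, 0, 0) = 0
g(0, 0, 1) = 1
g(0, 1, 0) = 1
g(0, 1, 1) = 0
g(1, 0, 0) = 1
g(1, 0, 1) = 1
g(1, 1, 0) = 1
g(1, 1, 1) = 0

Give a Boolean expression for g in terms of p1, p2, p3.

g(p1, p2, p3) = not ((((not p1 and not p2) and not p3) or ((not p1 and p2) and p3)) or ((p1 and p2) and p3))

The 0-rows are (0,0,0), (0,1,1), (1,1,1). Take each as a conjunction (¬p1·¬p2·¬p3, ¬p1·p2·p3, p1·p2·p3), form their disjunction, and complement — that gives a formula that is 1 everywhere g is.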